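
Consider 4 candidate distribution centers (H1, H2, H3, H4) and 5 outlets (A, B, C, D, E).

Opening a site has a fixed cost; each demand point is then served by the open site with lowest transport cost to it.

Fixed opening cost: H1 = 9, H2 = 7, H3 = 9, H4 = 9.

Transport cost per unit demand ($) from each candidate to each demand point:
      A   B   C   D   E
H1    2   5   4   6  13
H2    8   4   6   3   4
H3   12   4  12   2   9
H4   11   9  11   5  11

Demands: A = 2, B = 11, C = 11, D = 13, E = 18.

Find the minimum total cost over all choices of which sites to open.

Open {H1, H2, H3}: assign each demand point to its cheapest open site.
  A→H1 2×2=4, B→H2 11×4=44, C→H1 11×4=44, D→H3 13×2=26, E→H2 18×4=72
  transport cost 190, fixed 25 → total 215.
Compare {H1, H2}: transport cost 203 + fixed 16 = 219.
Compare {H1, H2, H3, H4}: transport cost 190 + fixed 34 = 224.
Compare {H1, H2, H4}: transport cost 203 + fixed 25 = 228.
All other subsets cost ≥ 219. Minimum total cost: 215.

215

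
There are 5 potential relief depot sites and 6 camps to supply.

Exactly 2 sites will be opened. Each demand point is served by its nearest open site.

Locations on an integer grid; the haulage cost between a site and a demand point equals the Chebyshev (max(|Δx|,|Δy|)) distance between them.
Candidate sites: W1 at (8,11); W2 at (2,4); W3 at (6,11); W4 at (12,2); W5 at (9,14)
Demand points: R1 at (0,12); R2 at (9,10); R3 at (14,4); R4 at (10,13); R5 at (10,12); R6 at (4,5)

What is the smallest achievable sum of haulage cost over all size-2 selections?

Open {W1, W4}.
  R1→W1 8, R2→W1 1, R3→W4 2, R4→W1 2, R5→W1 2, R6→W1 6  ⇒ total 21.
Compare {W1, W2}: total 22.
Compare {W1, W3}: total 24.
No size-2 selection does better; minimum is 21.

21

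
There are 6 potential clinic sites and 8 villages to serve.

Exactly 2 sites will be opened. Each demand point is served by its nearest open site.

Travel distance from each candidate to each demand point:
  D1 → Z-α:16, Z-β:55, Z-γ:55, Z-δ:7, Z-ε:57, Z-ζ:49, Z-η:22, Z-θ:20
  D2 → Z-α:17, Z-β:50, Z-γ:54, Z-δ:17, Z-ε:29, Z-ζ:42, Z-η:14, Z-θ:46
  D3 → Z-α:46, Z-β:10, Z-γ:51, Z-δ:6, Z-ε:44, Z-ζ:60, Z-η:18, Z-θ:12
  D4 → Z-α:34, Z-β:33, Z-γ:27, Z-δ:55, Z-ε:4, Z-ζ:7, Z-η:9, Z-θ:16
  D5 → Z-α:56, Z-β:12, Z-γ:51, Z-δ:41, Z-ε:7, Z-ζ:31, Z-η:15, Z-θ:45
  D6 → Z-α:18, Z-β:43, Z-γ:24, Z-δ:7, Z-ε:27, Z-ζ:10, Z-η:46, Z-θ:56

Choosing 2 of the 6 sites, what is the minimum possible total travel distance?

Open {D3, D4}.
  Z-α→D4 34, Z-β→D3 10, Z-γ→D4 27, Z-δ→D3 6, Z-ε→D4 4, Z-ζ→D4 7, Z-η→D4 9, Z-θ→D3 12  ⇒ total 109.
Compare {D4, D6}: total 118.
Compare {D1, D4}: total 119.
No size-2 selection does better; minimum is 109.

109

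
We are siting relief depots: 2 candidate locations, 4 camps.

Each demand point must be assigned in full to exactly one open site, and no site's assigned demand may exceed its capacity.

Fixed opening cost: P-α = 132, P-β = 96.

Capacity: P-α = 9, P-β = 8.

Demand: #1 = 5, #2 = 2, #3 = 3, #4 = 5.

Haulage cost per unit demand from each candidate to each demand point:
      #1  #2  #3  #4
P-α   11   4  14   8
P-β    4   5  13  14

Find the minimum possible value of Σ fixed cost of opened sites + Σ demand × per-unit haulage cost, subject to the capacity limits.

335

Open {P-α, P-β}; cheapest assignment that respects the capacities:
  P-α (cap 9, load 7): #2, #4 — cost 2×4 + 5×8 = 48
  P-β (cap 8, load 8): #1, #3 — cost 5×4 + 3×13 = 59
  Shipping 107, fixed 228 → total 335.
  Any other capacity-feasible assignment to {P-α, P-β} ships for at least 107.
Total demand is 15 and no other set of sites has combined capacity ≥ 15, so {P-α, P-β} is the only feasible choice of open sites. Minimum: 335.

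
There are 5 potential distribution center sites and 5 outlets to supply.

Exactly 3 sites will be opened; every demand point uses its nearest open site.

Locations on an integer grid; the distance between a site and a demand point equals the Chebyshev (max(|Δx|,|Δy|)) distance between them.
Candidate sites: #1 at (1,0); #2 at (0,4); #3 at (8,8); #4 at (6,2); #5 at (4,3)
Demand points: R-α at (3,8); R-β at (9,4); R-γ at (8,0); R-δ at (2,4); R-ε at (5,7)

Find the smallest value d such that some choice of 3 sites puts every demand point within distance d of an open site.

4

Open {#2, #3, #4}.
  Farthest demand point is R-α at distance 4 (to #2); all others are ≤ 4.
With {#2, #3, #5} the worst case is 4.
With {#2, #4, #5} the worst case is 4.
No size-3 selection achieves below 4.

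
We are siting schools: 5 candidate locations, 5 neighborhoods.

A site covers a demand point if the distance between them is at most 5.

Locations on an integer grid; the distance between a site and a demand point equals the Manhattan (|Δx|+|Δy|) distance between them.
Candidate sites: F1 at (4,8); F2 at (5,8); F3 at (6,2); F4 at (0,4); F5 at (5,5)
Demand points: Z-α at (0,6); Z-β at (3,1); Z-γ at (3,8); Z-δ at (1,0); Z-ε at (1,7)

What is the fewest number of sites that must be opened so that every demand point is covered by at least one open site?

Coverage sets (demand points within 5 of each site):
  F1: {Z-γ, Z-ε}
  F2: {Z-γ, Z-ε}
  F3: {Z-β}
  F4: {Z-α, Z-δ, Z-ε}
  F5: {Z-γ}
No 2 sites suffice: every size-2 union leaves at least one demand point uncovered.
But {F1, F3, F4} covers everything, so the minimum is 3.

3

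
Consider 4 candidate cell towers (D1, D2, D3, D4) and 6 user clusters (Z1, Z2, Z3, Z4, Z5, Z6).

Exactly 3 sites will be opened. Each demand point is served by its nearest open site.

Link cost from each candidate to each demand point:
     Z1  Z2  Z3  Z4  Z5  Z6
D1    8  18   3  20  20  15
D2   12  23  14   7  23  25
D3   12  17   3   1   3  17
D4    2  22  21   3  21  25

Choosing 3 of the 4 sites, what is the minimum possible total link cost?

Open {D1, D3, D4}.
  Z1→D4 2, Z2→D3 17, Z3→D1 3, Z4→D3 1, Z5→D3 3, Z6→D1 15  ⇒ total 41.
Compare {D2, D3, D4}: total 43.
Compare {D1, D2, D3}: total 47.
No size-3 selection does better; minimum is 41.

41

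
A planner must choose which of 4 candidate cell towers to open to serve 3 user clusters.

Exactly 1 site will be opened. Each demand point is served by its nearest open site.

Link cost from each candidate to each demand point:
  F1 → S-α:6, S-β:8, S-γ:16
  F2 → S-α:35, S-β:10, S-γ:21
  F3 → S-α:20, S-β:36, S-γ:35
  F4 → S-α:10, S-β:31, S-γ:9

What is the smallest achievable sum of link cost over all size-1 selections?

30

Open {F1}.
  S-α→F1 6, S-β→F1 8, S-γ→F1 16  ⇒ total 30.
Compare {F4}: total 50.
Compare {F2}: total 66.
No size-1 selection does better; minimum is 30.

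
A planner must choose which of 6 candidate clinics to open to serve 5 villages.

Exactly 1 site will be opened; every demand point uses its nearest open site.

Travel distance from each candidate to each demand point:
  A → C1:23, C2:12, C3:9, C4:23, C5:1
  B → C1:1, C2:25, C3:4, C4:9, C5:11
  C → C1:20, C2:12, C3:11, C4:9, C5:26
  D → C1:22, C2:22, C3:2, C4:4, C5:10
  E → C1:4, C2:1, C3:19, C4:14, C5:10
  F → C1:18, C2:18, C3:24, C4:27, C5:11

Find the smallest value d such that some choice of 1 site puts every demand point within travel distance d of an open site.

Open {E}.
  Farthest demand point is C3 at travel distance 19 (to E); all others are ≤ 19.
With {D} the worst case is 22.
With {A} the worst case is 23.
No size-1 selection achieves below 19.

19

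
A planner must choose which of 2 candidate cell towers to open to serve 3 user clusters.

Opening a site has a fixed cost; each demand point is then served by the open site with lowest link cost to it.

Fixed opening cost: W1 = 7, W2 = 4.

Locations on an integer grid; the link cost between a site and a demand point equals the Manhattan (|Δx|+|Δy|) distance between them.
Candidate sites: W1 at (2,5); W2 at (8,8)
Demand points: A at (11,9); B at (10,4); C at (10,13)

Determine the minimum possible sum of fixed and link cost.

Open {W2}: assign each demand point to its cheapest open site.
  A→W2 4, B→W2 6, C→W2 7
  link cost 17, fixed 4 → total 21.
Compare {W1, W2}: link cost 17 + fixed 11 = 28.
Compare {W1}: link cost 38 + fixed 7 = 45.

21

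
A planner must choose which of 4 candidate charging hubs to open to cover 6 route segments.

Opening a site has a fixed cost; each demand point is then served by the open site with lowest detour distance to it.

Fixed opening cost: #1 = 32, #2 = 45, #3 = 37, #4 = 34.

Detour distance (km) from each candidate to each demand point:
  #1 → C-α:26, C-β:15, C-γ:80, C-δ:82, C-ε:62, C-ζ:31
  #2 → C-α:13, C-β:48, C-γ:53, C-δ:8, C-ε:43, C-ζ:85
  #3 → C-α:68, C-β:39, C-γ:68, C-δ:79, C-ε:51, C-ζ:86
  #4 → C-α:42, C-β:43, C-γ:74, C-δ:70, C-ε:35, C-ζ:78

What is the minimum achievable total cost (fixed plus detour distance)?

Open {#1, #2}: assign each demand point to its cheapest open site.
  C-α→#2 13, C-β→#1 15, C-γ→#2 53, C-δ→#2 8, C-ε→#2 43, C-ζ→#1 31
  detour distance 163, fixed 77 → total 240.
Compare {#1, #2, #4}: detour distance 155 + fixed 111 = 266.
Compare {#1, #2, #3}: detour distance 163 + fixed 114 = 277.
Compare {#2}: detour distance 250 + fixed 45 = 295.
All other subsets cost ≥ 266. Minimum total cost: 240.

240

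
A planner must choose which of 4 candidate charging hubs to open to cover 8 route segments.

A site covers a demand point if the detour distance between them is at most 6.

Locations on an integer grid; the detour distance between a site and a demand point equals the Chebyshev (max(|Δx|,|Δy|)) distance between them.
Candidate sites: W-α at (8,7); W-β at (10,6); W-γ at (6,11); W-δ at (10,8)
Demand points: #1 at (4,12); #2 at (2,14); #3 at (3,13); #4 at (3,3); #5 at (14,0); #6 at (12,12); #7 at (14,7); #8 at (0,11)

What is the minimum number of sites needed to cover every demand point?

3

Coverage sets (demand points within 6 of each site):
  W-α: {#1, #3, #4, #6, #7}
  W-β: {#1, #5, #6, #7}
  W-γ: {#1, #2, #3, #6, #8}
  W-δ: {#1, #6, #7}
No 2 sites suffice: every size-2 union leaves at least one demand point uncovered.
But {W-α, W-β, W-γ} covers everything, so the minimum is 3.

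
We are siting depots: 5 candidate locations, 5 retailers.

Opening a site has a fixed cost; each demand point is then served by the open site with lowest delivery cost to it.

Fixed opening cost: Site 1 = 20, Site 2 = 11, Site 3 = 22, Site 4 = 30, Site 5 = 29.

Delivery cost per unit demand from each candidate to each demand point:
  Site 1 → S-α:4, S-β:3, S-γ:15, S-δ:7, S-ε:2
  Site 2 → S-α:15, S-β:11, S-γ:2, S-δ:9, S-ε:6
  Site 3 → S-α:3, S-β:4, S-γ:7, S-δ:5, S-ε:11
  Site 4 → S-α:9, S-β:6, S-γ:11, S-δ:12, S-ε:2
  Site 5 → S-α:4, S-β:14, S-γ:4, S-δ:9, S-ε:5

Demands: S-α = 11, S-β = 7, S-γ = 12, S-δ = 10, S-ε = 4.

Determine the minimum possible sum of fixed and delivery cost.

189

Open {Site 1, Site 2, Site 3}: assign each demand point to its cheapest open site.
  S-α→Site 3 11×3=33, S-β→Site 1 7×3=21, S-γ→Site 2 12×2=24, S-δ→Site 3 10×5=50, S-ε→Site 1 4×2=8
  delivery cost 136, fixed 53 → total 189.
Compare {Site 2, Site 3}: delivery cost 159 + fixed 33 = 192.
Compare {Site 1, Site 2}: delivery cost 167 + fixed 31 = 198.
Compare {Site 2, Site 3, Site 4}: delivery cost 143 + fixed 63 = 206.
All other subsets cost ≥ 192. Minimum total cost: 189.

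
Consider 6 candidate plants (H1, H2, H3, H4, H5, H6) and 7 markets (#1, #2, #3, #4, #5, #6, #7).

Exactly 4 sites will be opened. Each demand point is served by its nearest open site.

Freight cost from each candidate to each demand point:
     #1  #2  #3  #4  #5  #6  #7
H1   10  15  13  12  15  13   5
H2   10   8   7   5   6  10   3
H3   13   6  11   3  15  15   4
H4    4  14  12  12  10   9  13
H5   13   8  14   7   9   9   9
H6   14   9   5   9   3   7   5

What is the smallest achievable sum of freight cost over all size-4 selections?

Open {H2, H3, H4, H6}.
  #1→H4 4, #2→H3 6, #3→H6 5, #4→H3 3, #5→H6 3, #6→H6 7, #7→H2 3  ⇒ total 31.
Compare {H1, H3, H4, H6}: total 32.
Compare {H3, H4, H5, H6}: total 32.
No size-4 selection does better; minimum is 31.

31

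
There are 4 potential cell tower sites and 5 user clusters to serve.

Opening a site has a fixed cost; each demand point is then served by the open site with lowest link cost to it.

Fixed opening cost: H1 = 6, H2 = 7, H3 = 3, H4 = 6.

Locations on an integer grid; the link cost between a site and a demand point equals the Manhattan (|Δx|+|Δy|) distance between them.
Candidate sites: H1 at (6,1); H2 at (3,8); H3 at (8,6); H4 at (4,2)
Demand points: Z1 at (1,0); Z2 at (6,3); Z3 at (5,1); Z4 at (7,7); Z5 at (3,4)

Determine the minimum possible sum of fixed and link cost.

Open {H3, H4}: assign each demand point to its cheapest open site.
  Z1→H4 5, Z2→H4 3, Z3→H4 2, Z4→H3 2, Z5→H4 3
  link cost 15, fixed 9 → total 24.
Compare {H1, H3}: link cost 17 + fixed 9 = 26.
Compare {H4}: link cost 21 + fixed 6 = 27.
Compare {H1}: link cost 22 + fixed 6 = 28.
All other subsets cost ≥ 26. Minimum total cost: 24.

24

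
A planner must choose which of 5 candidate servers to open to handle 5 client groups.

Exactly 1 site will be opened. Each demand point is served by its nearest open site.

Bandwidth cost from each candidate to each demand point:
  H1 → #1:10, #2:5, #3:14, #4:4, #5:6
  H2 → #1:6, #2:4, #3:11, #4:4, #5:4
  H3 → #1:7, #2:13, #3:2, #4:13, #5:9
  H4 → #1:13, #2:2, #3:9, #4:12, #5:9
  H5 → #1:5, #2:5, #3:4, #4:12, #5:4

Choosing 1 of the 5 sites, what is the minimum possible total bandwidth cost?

Open {H2}.
  #1→H2 6, #2→H2 4, #3→H2 11, #4→H2 4, #5→H2 4  ⇒ total 29.
Compare {H5}: total 30.
Compare {H1}: total 39.
No size-1 selection does better; minimum is 29.

29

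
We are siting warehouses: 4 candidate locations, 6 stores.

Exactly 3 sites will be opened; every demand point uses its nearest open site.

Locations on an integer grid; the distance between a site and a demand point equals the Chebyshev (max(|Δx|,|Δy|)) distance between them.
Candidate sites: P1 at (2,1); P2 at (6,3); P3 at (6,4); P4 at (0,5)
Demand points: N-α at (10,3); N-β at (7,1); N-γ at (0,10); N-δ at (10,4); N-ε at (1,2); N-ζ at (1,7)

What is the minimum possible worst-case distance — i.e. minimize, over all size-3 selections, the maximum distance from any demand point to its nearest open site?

Open {P1, P2, P4}.
  Farthest demand point is N-γ at distance 5 (to P4); all others are ≤ 5.
With {P1, P3, P4} the worst case is 5.
With {P2, P3, P4} the worst case is 5.
No size-3 selection achieves below 5.

5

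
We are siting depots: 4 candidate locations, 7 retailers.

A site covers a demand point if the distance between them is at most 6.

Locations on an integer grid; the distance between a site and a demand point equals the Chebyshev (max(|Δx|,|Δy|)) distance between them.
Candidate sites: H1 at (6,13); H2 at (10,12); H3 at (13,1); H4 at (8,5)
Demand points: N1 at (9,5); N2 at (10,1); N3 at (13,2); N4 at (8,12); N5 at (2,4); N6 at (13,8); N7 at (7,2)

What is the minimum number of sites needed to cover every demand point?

2

Coverage sets (demand points within 6 of each site):
  H1: {N4}
  H2: {N4, N6}
  H3: {N1, N2, N3, N7}
  H4: {N1, N2, N3, N5, N6, N7}
No single site covers all 7 demand points.
But {H1, H4} covers everything, so the minimum is 2.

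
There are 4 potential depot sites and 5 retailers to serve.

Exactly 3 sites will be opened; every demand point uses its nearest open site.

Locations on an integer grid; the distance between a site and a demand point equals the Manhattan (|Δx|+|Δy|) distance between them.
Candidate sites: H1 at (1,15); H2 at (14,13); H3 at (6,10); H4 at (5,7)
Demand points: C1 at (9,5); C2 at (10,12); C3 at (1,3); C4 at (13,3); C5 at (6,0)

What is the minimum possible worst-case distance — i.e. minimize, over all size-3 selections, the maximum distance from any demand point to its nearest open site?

11

Open {H1, H2, H4}.
  Farthest demand point is C4 at distance 11 (to H2); all others are ≤ 11.
With {H2, H3, H4} the worst case is 11.
With {H1, H2, H3} the worst case is 12.
No size-3 selection achieves below 11.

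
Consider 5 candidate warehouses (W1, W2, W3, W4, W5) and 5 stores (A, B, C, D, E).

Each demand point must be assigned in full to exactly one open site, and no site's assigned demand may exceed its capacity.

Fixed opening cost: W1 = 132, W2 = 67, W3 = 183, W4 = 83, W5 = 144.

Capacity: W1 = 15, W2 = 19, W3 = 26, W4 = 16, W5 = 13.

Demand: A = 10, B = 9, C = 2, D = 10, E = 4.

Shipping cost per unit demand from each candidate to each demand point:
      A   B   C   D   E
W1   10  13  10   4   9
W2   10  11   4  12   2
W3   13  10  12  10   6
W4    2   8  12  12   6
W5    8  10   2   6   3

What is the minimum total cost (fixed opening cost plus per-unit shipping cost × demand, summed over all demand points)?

437

Open {W2, W4}; cheapest assignment that respects the capacities:
  W2 (cap 19, load 19): B, D — cost 9×11 + 10×12 = 219
  W4 (cap 16, load 16): A, C, E — cost 10×2 + 2×12 + 4×6 = 68
  Shipping 287, fixed 150 → total 437.
  Any other capacity-feasible assignment to {W2, W4} ships for at least 287.
Compare {W1, W2, W4}: its best feasible assignment gives total 457.
Compare {W2, W4, W5}: its best feasible assignment gives total 485.
Every other set of open sites that can feasibly serve all demand totals ≥ 457 even under its best assignment. Minimum: 437.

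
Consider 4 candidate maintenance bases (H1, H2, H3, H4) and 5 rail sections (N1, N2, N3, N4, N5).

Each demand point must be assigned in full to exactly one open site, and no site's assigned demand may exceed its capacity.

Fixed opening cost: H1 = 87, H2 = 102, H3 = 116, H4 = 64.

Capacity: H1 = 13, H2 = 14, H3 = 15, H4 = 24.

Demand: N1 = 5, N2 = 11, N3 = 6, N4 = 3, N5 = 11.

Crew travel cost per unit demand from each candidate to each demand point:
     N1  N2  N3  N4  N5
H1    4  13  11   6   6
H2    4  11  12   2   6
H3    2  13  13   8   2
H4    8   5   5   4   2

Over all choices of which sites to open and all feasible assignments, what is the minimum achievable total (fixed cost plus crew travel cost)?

341

Open {H2, H4}; cheapest assignment that respects the capacities:
  H2 (cap 14, load 14): N1, N3, N4 — cost 5×4 + 6×12 + 3×2 = 98
  H4 (cap 24, load 22): N2, N5 — cost 11×5 + 11×2 = 77
  Shipping 175, fixed 166 → total 341.
  Any other capacity-feasible assignment to {H2, H4} ships for at least 175.
Compare {H3, H4}: its best feasible assignment gives total 351.
Compare {H1, H3, H4}: its best feasible assignment gives total 406.
Every other set of open sites that can feasibly serve all demand totals ≥ 351 even under its best assignment. Minimum: 341.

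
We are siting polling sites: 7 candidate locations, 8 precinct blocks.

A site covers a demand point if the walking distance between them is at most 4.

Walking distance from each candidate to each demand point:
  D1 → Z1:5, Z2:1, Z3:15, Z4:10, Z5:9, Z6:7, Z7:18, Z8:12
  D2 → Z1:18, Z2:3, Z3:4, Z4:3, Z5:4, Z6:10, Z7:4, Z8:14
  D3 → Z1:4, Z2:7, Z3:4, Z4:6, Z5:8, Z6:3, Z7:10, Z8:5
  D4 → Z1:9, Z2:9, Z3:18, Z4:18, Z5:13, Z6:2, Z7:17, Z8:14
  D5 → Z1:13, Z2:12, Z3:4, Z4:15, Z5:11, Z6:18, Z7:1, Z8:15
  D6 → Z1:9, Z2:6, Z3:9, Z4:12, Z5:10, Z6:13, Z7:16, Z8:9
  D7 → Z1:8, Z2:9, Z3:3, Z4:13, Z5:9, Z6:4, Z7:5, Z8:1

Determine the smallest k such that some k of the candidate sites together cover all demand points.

Coverage sets (demand points within 4 of each site):
  D1: {Z2}
  D2: {Z2, Z3, Z4, Z5, Z7}
  D3: {Z1, Z3, Z6}
  D4: {Z6}
  D5: {Z3, Z7}
  D6: {}
  D7: {Z3, Z6, Z8}
No 2 sites suffice: every size-2 union leaves at least one demand point uncovered.
But {D2, D3, D7} covers everything, so the minimum is 3.

3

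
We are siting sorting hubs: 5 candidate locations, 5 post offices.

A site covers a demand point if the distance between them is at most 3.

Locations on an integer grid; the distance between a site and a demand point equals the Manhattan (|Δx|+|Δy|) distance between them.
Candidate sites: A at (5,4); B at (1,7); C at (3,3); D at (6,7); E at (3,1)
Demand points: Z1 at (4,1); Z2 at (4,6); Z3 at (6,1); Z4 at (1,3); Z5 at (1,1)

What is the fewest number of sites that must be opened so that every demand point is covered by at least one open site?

3

Coverage sets (demand points within 3 of each site):
  A: {Z2}
  B: {}
  C: {Z1, Z4}
  D: {Z2}
  E: {Z1, Z3, Z5}
No 2 sites suffice: every size-2 union leaves at least one demand point uncovered.
But {A, C, E} covers everything, so the minimum is 3.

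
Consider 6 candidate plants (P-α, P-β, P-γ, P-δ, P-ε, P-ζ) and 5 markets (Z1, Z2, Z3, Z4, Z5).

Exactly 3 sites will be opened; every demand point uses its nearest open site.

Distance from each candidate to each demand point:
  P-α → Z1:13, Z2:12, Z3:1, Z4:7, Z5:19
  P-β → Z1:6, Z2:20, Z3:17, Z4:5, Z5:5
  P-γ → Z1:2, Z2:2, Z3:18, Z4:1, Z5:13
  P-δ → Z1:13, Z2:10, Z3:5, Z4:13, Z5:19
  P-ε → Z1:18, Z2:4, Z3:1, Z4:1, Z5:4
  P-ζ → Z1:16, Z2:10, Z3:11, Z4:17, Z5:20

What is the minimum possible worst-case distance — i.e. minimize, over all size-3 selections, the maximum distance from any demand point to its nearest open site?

Open {P-α, P-γ, P-ε}.
  Farthest demand point is Z5 at distance 4 (to P-ε); all others are ≤ 4.
With {P-β, P-γ, P-ε} the worst case is 4.
With {P-γ, P-δ, P-ε} the worst case is 4.
No size-3 selection achieves below 4.

4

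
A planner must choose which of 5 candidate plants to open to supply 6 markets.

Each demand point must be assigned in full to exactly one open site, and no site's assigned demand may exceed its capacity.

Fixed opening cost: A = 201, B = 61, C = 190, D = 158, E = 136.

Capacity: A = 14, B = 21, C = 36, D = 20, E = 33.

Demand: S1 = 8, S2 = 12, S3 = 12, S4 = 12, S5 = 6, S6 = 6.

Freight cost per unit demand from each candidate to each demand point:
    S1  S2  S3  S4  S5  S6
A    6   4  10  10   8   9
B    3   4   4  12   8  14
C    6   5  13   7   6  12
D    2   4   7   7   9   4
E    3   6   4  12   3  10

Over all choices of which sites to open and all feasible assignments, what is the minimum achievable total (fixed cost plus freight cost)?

575

Open {B, C}; cheapest assignment that respects the capacities:
  B (cap 21, load 20): S1, S3 — cost 8×3 + 12×4 = 72
  C (cap 36, load 36): S2, S4, S5, S6 — cost 12×5 + 12×7 + 6×6 + 6×12 = 252
  Shipping 324, fixed 251 → total 575.
  Any other capacity-feasible assignment to {B, C} ships for at least 324.
Compare {B, D, E}: its best feasible assignment gives total 601.
Compare {C, E}: its best feasible assignment gives total 620.
Every other set of open sites that can feasibly serve all demand totals ≥ 601 even under its best assignment. Minimum: 575.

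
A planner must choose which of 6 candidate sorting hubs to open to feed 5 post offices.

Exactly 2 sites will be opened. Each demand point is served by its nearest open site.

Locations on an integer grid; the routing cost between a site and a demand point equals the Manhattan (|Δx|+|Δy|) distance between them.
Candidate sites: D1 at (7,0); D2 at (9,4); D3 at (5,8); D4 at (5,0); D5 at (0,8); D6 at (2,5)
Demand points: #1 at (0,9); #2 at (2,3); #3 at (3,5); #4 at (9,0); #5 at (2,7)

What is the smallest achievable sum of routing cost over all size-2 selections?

13

Open {D1, D6}.
  #1→D6 6, #2→D6 2, #3→D6 1, #4→D1 2, #5→D6 2  ⇒ total 13.
Compare {D2, D6}: total 15.
Compare {D4, D6}: total 15.
No size-2 selection does better; minimum is 13.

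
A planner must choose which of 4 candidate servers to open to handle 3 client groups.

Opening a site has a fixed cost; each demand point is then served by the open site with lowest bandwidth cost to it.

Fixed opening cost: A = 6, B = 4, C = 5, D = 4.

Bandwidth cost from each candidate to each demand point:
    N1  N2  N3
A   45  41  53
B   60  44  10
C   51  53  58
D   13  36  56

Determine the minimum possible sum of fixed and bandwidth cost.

Open {B, D}: assign each demand point to its cheapest open site.
  N1→D 13, N2→D 36, N3→B 10
  bandwidth cost 59, fixed 8 → total 67.
Compare {B, C, D}: bandwidth cost 59 + fixed 13 = 72.
Compare {A, B, D}: bandwidth cost 59 + fixed 14 = 73.
Compare {A, B, C, D}: bandwidth cost 59 + fixed 19 = 78.
All other subsets cost ≥ 72. Minimum total cost: 67.

67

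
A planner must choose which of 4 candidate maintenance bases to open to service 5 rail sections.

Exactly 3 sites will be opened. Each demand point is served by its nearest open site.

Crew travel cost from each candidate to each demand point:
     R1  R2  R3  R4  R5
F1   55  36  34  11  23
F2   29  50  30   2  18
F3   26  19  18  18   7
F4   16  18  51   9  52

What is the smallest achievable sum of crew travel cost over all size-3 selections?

Open {F2, F3, F4}.
  R1→F4 16, R2→F4 18, R3→F3 18, R4→F2 2, R5→F3 7  ⇒ total 61.
Compare {F1, F3, F4}: total 68.
Compare {F1, F2, F3}: total 72.
No size-3 selection does better; minimum is 61.

61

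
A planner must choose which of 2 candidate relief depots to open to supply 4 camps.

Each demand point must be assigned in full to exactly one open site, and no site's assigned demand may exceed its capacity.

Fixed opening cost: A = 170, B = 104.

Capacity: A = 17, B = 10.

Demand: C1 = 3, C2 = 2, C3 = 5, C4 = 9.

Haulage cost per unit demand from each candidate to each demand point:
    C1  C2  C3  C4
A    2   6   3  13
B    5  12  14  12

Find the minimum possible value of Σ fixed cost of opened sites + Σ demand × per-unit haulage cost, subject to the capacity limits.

Open {A, B}; cheapest assignment that respects the capacities:
  A (cap 17, load 10): C1, C2, C3 — cost 3×2 + 2×6 + 5×3 = 33
  B (cap 10, load 9): C4 — cost 9×12 = 108
  Shipping 141, fixed 274 → total 415.
  Any other capacity-feasible assignment to {A, B} ships for at least 141.
Total demand is 19 and no other set of sites has combined capacity ≥ 19, so {A, B} is the only feasible choice of open sites. Minimum: 415.

415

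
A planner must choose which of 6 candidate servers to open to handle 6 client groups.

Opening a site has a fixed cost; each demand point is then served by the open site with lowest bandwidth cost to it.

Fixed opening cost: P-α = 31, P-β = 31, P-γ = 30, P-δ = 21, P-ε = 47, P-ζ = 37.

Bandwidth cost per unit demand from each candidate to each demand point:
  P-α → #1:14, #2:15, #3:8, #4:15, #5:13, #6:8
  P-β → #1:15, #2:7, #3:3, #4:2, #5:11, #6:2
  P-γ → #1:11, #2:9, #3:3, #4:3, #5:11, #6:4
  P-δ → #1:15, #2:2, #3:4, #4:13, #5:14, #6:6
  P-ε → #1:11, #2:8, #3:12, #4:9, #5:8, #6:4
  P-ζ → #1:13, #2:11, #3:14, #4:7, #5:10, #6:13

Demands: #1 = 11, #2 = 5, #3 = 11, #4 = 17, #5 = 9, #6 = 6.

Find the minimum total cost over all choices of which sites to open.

381

Open {P-β, P-δ, P-ε}: assign each demand point to its cheapest open site.
  #1→P-ε 11×11=121, #2→P-δ 5×2=10, #3→P-β 11×3=33, #4→P-β 17×2=34, #5→P-ε 9×8=72, #6→P-β 6×2=12
  bandwidth cost 282, fixed 99 → total 381.
Compare {P-β, P-ε}: bandwidth cost 307 + fixed 78 = 385.
Compare {P-γ, P-δ}: bandwidth cost 338 + fixed 51 = 389.
Compare {P-β, P-γ, P-δ}: bandwidth cost 309 + fixed 82 = 391.
All other subsets cost ≥ 385. Minimum total cost: 381.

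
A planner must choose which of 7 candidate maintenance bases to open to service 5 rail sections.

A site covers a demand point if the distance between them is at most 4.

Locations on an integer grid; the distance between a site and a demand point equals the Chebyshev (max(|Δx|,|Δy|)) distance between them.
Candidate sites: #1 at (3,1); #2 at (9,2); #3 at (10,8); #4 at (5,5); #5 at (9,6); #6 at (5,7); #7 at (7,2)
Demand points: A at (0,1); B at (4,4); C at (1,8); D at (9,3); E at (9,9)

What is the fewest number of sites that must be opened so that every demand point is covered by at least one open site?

2

Coverage sets (demand points within 4 of each site):
  #1: {A, B}
  #2: {D}
  #3: {E}
  #4: {B, C, D, E}
  #5: {D, E}
  #6: {B, C, D, E}
  #7: {B, D}
No single site covers all 5 demand points.
But {#1, #4} covers everything, so the minimum is 2.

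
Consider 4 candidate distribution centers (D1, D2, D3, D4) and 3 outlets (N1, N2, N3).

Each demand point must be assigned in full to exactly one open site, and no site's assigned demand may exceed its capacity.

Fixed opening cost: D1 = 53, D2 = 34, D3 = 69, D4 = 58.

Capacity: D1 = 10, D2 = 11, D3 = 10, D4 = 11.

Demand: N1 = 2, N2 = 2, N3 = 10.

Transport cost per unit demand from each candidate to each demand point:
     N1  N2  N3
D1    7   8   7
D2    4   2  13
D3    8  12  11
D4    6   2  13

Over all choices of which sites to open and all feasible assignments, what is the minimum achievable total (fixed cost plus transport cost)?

169

Open {D1, D2}; cheapest assignment that respects the capacities:
  D1 (cap 10, load 10): N3 — cost 10×7 = 70
  D2 (cap 11, load 4): N1, N2 — cost 2×4 + 2×2 = 12
  Shipping 82, fixed 87 → total 169.
  Any other capacity-feasible assignment to {D1, D2} ships for at least 82.
Compare {D1, D4}: its best feasible assignment gives total 197.
Compare {D2, D3}: its best feasible assignment gives total 225.
Every other set of open sites that can feasibly serve all demand totals ≥ 197 even under its best assignment. Minimum: 169.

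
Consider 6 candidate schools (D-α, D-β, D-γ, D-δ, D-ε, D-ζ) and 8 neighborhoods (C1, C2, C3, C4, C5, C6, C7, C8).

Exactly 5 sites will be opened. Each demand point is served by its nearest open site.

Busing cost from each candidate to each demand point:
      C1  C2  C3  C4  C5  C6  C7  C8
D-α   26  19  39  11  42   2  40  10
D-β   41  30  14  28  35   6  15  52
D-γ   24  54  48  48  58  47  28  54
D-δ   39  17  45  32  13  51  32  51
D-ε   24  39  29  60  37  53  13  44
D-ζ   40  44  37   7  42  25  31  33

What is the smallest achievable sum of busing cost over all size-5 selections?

100

Open {D-α, D-β, D-δ, D-ε, D-ζ}.
  C1→D-ε 24, C2→D-δ 17, C3→D-β 14, C4→D-ζ 7, C5→D-δ 13, C6→D-α 2, C7→D-ε 13, C8→D-α 10  ⇒ total 100.
Compare {D-α, D-β, D-γ, D-δ, D-ζ}: total 102.
Compare {D-α, D-β, D-γ, D-δ, D-ε}: total 104.
No size-5 selection does better; minimum is 100.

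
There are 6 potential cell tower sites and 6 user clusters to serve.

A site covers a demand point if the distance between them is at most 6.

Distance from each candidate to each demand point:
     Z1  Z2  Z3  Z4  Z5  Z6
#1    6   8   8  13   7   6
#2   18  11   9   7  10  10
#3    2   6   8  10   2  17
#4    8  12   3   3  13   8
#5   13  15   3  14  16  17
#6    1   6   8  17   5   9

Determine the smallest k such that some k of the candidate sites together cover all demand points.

3

Coverage sets (demand points within 6 of each site):
  #1: {Z1, Z6}
  #2: {}
  #3: {Z1, Z2, Z5}
  #4: {Z3, Z4}
  #5: {Z3}
  #6: {Z1, Z2, Z5}
No 2 sites suffice: every size-2 union leaves at least one demand point uncovered.
But {#1, #3, #4} covers everything, so the minimum is 3.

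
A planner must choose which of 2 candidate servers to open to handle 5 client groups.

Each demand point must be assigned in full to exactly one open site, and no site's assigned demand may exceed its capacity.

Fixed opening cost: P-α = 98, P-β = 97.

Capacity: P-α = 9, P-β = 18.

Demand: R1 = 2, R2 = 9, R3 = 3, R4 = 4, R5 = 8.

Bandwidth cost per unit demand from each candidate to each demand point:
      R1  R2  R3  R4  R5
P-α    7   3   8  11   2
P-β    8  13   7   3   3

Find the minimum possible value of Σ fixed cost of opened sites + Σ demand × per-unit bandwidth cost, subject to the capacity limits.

295

Open {P-α, P-β}; cheapest assignment that respects the capacities:
  P-α (cap 9, load 9): R2 — cost 9×3 = 27
  P-β (cap 18, load 17): R1, R3, R4, R5 — cost 2×8 + 3×7 + 4×3 + 8×3 = 73
  Shipping 100, fixed 195 → total 295.
  Any other capacity-feasible assignment to {P-α, P-β} ships for at least 100.
Total demand is 26 and no other set of sites has combined capacity ≥ 26, so {P-α, P-β} is the only feasible choice of open sites. Minimum: 295.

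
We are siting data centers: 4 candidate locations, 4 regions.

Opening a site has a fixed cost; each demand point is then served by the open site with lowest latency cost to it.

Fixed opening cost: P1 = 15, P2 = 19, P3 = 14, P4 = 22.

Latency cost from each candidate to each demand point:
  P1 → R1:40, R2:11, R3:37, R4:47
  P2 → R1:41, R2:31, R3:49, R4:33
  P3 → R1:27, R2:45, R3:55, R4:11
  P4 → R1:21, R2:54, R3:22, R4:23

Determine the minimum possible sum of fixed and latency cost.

Open {P1, P4}: assign each demand point to its cheapest open site.
  R1→P4 21, R2→P1 11, R3→P4 22, R4→P4 23
  latency cost 77, fixed 37 → total 114.
Compare {P1, P3}: latency cost 86 + fixed 29 = 115.
Compare {P1, P3, P4}: latency cost 65 + fixed 51 = 116.
Compare {P1, P2, P4}: latency cost 77 + fixed 56 = 133.
All other subsets cost ≥ 115. Minimum total cost: 114.

114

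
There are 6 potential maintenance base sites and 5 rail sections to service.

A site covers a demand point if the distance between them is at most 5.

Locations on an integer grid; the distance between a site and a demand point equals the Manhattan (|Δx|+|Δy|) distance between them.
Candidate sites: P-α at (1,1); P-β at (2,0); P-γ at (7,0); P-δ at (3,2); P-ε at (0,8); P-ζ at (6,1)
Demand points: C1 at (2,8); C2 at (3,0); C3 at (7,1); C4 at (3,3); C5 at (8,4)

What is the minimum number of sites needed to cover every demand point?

2

Coverage sets (demand points within 5 of each site):
  P-α: {C2, C4}
  P-β: {C2, C4}
  P-γ: {C2, C3, C5}
  P-δ: {C2, C3, C4}
  P-ε: {C1}
  P-ζ: {C2, C3, C4, C5}
No single site covers all 5 demand points.
But {P-ε, P-ζ} covers everything, so the minimum is 2.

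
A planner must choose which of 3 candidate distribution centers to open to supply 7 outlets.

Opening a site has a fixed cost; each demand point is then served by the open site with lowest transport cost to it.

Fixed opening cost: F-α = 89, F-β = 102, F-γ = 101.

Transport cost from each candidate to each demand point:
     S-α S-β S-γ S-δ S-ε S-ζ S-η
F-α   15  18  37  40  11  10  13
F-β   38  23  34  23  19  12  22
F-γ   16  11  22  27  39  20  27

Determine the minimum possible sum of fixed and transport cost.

233

Open {F-α}: assign each demand point to its cheapest open site.
  S-α→F-α 15, S-β→F-α 18, S-γ→F-α 37, S-δ→F-α 40, S-ε→F-α 11, S-ζ→F-α 10, S-η→F-α 13
  transport cost 144, fixed 89 → total 233.
Compare {F-γ}: transport cost 162 + fixed 101 = 263.
Compare {F-β}: transport cost 171 + fixed 102 = 273.
Compare {F-α, F-γ}: transport cost 109 + fixed 190 = 299.
All other subsets cost ≥ 263. Minimum total cost: 233.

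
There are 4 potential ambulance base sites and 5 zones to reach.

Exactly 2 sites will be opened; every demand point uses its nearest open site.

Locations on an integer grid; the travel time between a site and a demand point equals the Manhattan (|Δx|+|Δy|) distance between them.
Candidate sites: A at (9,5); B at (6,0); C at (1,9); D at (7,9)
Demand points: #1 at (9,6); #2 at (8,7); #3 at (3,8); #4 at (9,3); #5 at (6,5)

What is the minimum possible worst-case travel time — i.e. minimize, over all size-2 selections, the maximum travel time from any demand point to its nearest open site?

Open {A, C}.
  Farthest demand point is #2 at travel time 3 (to A); all others are ≤ 3.
With {A, D} the worst case is 5.
With {B, D} the worst case is 6.
No size-2 selection achieves below 3.

3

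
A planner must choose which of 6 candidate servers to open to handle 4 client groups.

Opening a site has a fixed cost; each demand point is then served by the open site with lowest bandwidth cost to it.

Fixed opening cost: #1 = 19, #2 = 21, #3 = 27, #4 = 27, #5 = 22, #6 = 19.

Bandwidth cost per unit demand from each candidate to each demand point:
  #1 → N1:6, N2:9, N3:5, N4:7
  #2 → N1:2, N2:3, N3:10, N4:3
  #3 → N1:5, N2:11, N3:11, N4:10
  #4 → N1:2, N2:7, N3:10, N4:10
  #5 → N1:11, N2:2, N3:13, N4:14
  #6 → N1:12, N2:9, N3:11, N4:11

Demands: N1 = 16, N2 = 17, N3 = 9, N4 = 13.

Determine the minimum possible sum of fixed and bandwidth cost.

Open {#1, #2}: assign each demand point to its cheapest open site.
  N1→#2 16×2=32, N2→#2 17×3=51, N3→#1 9×5=45, N4→#2 13×3=39
  bandwidth cost 167, fixed 40 → total 207.
Compare {#1, #2, #5}: bandwidth cost 150 + fixed 62 = 212.
Compare {#1, #2, #6}: bandwidth cost 167 + fixed 59 = 226.
Compare {#1, #2, #5, #6}: bandwidth cost 150 + fixed 81 = 231.
All other subsets cost ≥ 212. Minimum total cost: 207.

207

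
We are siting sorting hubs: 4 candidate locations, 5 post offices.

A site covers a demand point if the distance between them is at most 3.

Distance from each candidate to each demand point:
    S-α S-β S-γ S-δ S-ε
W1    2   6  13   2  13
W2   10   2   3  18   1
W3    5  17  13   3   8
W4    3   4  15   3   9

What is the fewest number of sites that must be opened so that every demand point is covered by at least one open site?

2

Coverage sets (demand points within 3 of each site):
  W1: {S-α, S-δ}
  W2: {S-β, S-γ, S-ε}
  W3: {S-δ}
  W4: {S-α, S-δ}
No single site covers all 5 demand points.
But {W1, W2} covers everything, so the minimum is 2.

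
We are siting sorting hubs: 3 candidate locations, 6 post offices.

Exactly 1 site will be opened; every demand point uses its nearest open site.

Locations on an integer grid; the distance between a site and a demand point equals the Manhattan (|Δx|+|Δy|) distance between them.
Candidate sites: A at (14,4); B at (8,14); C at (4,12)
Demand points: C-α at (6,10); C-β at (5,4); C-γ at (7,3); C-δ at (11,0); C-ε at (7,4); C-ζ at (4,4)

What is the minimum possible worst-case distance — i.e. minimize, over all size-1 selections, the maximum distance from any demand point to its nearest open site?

14

Open {A}.
  Farthest demand point is C-α at distance 14 (to A); all others are ≤ 14.
With {B} the worst case is 17.
With {C} the worst case is 19.
No size-1 selection achieves below 14.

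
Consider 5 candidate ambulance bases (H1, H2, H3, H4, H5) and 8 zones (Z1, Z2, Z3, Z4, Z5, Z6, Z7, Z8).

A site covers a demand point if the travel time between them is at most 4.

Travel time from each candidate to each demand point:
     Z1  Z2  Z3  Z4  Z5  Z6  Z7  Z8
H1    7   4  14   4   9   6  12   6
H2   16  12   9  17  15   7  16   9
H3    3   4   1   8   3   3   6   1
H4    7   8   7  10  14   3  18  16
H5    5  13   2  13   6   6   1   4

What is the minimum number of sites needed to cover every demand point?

Coverage sets (demand points within 4 of each site):
  H1: {Z2, Z4}
  H2: {}
  H3: {Z1, Z2, Z3, Z5, Z6, Z8}
  H4: {Z6}
  H5: {Z3, Z7, Z8}
No 2 sites suffice: every size-2 union leaves at least one demand point uncovered.
But {H1, H3, H5} covers everything, so the minimum is 3.

3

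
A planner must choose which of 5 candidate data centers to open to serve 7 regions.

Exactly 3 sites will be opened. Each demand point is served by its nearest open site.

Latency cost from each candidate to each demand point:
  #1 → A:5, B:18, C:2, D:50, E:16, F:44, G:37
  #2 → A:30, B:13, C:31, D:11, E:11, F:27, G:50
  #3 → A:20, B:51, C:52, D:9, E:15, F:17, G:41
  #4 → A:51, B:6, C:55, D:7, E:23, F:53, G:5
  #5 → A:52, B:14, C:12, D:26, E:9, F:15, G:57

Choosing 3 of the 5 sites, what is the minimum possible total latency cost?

Open {#1, #4, #5}.
  A→#1 5, B→#4 6, C→#1 2, D→#4 7, E→#5 9, F→#5 15, G→#4 5  ⇒ total 49.
Compare {#1, #3, #4}: total 57.
Compare {#1, #2, #4}: total 63.
No size-3 selection does better; minimum is 49.

49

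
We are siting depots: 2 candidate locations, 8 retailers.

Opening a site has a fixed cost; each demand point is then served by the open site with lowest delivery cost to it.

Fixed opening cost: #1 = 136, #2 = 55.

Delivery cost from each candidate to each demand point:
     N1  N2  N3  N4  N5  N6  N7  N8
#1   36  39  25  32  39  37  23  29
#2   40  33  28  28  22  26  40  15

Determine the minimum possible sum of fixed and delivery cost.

Open {#2}: assign each demand point to its cheapest open site.
  N1→#2 40, N2→#2 33, N3→#2 28, N4→#2 28, N5→#2 22, N6→#2 26, N7→#2 40, N8→#2 15
  delivery cost 232, fixed 55 → total 287.
Compare {#1}: delivery cost 260 + fixed 136 = 396.
Compare {#1, #2}: delivery cost 208 + fixed 191 = 399.

287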